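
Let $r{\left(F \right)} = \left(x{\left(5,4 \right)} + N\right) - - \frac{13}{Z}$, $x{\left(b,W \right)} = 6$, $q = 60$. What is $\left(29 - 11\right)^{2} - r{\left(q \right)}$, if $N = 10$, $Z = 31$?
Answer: $\frac{9535}{31} \approx 307.58$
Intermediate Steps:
$r{\left(F \right)} = \frac{509}{31}$ ($r{\left(F \right)} = \left(6 + 10\right) - - \frac{13}{31} = 16 - \left(-13\right) \frac{1}{31} = 16 - - \frac{13}{31} = 16 + \frac{13}{31} = \frac{509}{31}$)
$\left(29 - 11\right)^{2} - r{\left(q \right)} = \left(29 - 11\right)^{2} - \frac{509}{31} = 18^{2} - \frac{509}{31} = 324 - \frac{509}{31} = \frac{9535}{31}$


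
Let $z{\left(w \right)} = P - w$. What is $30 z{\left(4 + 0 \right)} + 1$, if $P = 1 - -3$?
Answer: $1$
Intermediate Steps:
$P = 4$ ($P = 1 + 3 = 4$)
$z{\left(w \right)} = 4 - w$
$30 z{\left(4 + 0 \right)} + 1 = 30 \left(4 - \left(4 + 0\right)\right) + 1 = 30 \left(4 - 4\right) + 1 = 30 \cdot 0 + 1 = 0 + 1 = 1$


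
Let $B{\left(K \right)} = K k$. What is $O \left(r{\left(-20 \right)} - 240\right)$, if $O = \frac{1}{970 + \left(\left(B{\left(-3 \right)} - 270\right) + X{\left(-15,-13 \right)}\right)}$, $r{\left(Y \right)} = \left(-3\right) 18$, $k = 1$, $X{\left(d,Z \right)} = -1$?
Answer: $- \frac{49}{116} \approx -0.42241$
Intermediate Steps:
$B{\left(K \right)} = K$ ($B{\left(K \right)} = K 1 = K$)
$r{\left(Y \right)} = -54$
$O = \frac{1}{696}$ ($O = \frac{1}{970 - 274} = \frac{1}{696} \approx 0.0014368$)
$O \left(r{\left(-20 \right)} - 240\right) = \frac{-54 - 240}{696} = \frac{1}{696} \left(-294\right) = - \frac{49}{116}$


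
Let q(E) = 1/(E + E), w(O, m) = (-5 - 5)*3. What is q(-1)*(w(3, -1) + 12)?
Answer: 9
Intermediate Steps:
w(O, m) = -30 (w(O, m) = -10*3 = -30)
q(E) = 1/(2*E)
q(-1)*(w(3, -1) + 12) = ((1/2)/(-1))*(-30 + 12) = ((1/2)*(-1))*(-18) = -1/2*(-18) = 9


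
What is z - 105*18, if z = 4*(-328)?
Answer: -3202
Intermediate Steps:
z = -1312
z - 105*18 = -1312 - 105*18 = -1312 - 1*1890 = -1312 - 1890 = -3202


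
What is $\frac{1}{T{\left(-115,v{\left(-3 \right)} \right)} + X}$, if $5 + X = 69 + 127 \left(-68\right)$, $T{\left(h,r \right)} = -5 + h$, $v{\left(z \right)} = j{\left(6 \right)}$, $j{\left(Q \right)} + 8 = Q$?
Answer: $- \frac{1}{8692} \approx -0.00011505$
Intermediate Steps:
$j{\left(Q \right)} = -8 + Q$
$v{\left(z \right)} = -2$ ($v{\left(z \right)} = -8 + 6 = -2$)
$X = -8572$ ($X = -5 + \left(69 + 127 \left(-68\right)\right) = -5 + \left(69 - 8636\right) = -5 - 8567 = -8572$)
$\frac{1}{T{\left(-115,v{\left(-3 \right)} \right)} + X} = \frac{1}{\left(-5 - 115\right) - 8572} = \frac{1}{-120 - 8572} = \frac{1}{-8692} = - \frac{1}{8692}$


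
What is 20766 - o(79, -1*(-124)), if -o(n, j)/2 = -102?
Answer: 20562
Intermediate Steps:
o(n, j) = 204 (o(n, j) = -2*(-102) = 204)
20766 - o(79, -1*(-124)) = 20766 - 1*204 = 20766 - 204 = 20562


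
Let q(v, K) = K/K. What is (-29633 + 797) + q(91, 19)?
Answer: -28835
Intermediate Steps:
q(v, K) = 1
(-29633 + 797) + q(91, 19) = (-29633 + 797) + 1 = -28836 + 1 = -28835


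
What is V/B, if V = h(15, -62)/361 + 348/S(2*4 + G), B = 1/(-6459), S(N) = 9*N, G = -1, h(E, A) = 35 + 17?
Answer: -92510104/2527 ≈ -36609.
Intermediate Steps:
h(E, A) = 52
B = -1/6459 ≈ -0.00015482
V = 42968/7581 (V = 52/361 + 348/((9*(2*4 - 1))) = 52*(1/361) + 348/((9*(8 - 1))) = 52/361 + 348/((9*7)) = 52/361 + 348/63 = 52/361 + 348*(1/63) = 52/361 + 116/21 = 42968/7581 ≈ 5.6679)
V/B = 42968/(7581*(-1/6459)) = (42968/7581)*(-6459) = -92510104/2527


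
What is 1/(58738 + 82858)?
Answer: 1/141596 ≈ 7.0623e-6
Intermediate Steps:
1/(58738 + 82858) = 1/141596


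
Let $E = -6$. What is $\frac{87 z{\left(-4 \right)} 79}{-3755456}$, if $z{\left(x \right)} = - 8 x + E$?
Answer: $- \frac{89349}{1877728} \approx -0.047584$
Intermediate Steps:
$z{\left(x \right)} = -6 - 8 x$ ($z{\left(x \right)} = - 8 x - 6 = -6 - 8 x$)
$\frac{87 z{\left(-4 \right)} 79}{-3755456} = \frac{87 \left(-6 - -32\right) 79}{-3755456} = 87 \left(-6 + 32\right) 79 \left(- \frac{1}{3755456}\right) = 87 \cdot 26 \cdot 79 \left(- \frac{1}{3755456}\right) = 2262 \cdot 79 \left(- \frac{1}{3755456}\right) = 178698 \left(- \frac{1}{3755456}\right) = - \frac{89349}{1877728}$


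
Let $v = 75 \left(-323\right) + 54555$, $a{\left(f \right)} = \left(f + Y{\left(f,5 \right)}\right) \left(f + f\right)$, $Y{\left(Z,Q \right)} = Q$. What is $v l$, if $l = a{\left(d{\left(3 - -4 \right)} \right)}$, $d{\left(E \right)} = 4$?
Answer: $2183760$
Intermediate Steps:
$a{\left(f \right)} = 2 f \left(5 + f\right)$ ($a{\left(f \right)} = \left(f + 5\right) \left(f + f\right) = \left(5 + f\right) 2 f = 2 f \left(5 + f\right)$)
$l = 72$ ($l = 2 \cdot 4 \left(5 + 4\right) = 2 \cdot 4 \cdot 9 = 72$)
$v = 30330$ ($v = -24225 + 54555 = 30330$)
$v l = 30330 \cdot 72 = 2183760$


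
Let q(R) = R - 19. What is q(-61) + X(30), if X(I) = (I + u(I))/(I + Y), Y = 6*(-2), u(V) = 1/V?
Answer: -42299/540 ≈ -78.331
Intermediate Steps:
q(R) = -19 + R
Y = -12
X(I) = (I + 1/I)/(-12 + I) (X(I) = (I + 1/I)/(I - 12) = (I + 1/I)/(-12 + I))
q(-61) + X(30) = (-19 - 61) + (1 + 30**2)/(30*(-12 + 30)) = -80 + (1/30)*(1 + 900)/18 = -80 + (1/30)*(1/18)*901 = -80 + 901/540 = -42299/540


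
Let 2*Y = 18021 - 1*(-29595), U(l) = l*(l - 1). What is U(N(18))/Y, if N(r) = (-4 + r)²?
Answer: 3185/1984 ≈ 1.6053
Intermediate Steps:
U(l) = l*(-1 + l)
Y = 23808 (Y = (18021 - 1*(-29595))/2 = (18021 + 29595)/2 = (½)*47616 = 23808)
U(N(18))/Y = ((-4 + 18)²*(-1 + (-4 + 18)²))/23808 = (14²*(-1 + 14²))*(1/23808) = (196*(-1 + 196))*(1/23808) = (196*195)*(1/23808) = 38220*(1/23808) = 3185/1984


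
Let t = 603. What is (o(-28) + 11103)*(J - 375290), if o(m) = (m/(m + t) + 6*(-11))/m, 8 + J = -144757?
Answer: -9298389835529/1610 ≈ -5.7754e+9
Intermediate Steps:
J = -144765 (J = -8 - 144757 = -144765)
o(m) = (-66 + m/(603 + m))/m (o(m) = (m/(m + 603) + 6*(-11))/m = (m/(603 + m) - 66)/m = (-66 + m/(603 + m))/m)
(o(-28) + 11103)*(J - 375290) = ((-39798 - 65*(-28))/((-28)*(603 - 28)) + 11103)*(-144765 - 375290) = (-1/28*(-39798 + 1820)/575 + 11103)*(-520055) = (-1/28*1/575*(-37978) + 11103)*(-520055) = (18989/8050 + 11103)*(-520055) = (89398139/8050)*(-520055) = -9298389835529/1610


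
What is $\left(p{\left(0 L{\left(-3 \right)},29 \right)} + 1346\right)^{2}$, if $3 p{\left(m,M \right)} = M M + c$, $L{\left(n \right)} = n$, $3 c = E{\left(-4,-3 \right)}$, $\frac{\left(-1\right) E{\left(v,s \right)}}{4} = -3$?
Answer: $\frac{23843689}{9} \approx 2.6493 \cdot 10^{6}$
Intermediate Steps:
$E{\left(v,s \right)} = 12$ ($E{\left(v,s \right)} = \left(-4\right) \left(-3\right) = 12$)
$c = 4$ ($c = \frac{1}{3} \cdot 12 = 4$)
$p{\left(m,M \right)} = \frac{4}{3} + \frac{M^{2}}{3}$ ($p{\left(m,M \right)} = \frac{M M + 4}{3} = \frac{M^{2} + 4}{3} = \frac{4 + M^{2}}{3} = \frac{4}{3} + \frac{M^{2}}{3}$)
$\left(p{\left(0 L{\left(-3 \right)},29 \right)} + 1346\right)^{2} = \left(\left(\frac{4}{3} + \frac{29^{2}}{3}\right) + 1346\right)^{2} = \left(\left(\frac{4}{3} + \frac{1}{3} \cdot 841\right) + 1346\right)^{2} = \left(\left(\frac{4}{3} + \frac{841}{3}\right) + 1346\right)^{2} = \left(\frac{845}{3} + 1346\right)^{2} = \left(\frac{4883}{3}\right)^{2} = \frac{23843689}{9}$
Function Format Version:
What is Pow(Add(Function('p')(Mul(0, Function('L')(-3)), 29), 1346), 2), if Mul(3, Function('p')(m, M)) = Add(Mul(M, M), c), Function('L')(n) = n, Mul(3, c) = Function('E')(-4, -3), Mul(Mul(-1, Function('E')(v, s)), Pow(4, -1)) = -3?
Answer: Rational(23843689, 9) ≈ 2.6493e+6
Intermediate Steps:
Function('E')(v, s) = 12 (Function('E')(v, s) = Mul(-4, -3) = 12)
c = 4 (c = Mul(Rational(1, 3), 12) = 4)
Function('p')(m, M) = Add(Rational(4, 3), Mul(Rational(1, 3), Pow(M, 2))) (Function('p')(m, M) = Mul(Rational(1, 3), Add(Mul(M, M), 4)) = Mul(Rational(1, 3), Add(Pow(M, 2), 4)) = Mul(Rational(1, 3), Add(4, Pow(M, 2))) = Add(Rational(4, 3), Mul(Rational(1, 3), Pow(M, 2))))
Pow(Add(Function('p')(Mul(0, Function('L')(-3)), 29), 1346), 2) = Pow(Add(Add(Rational(4, 3), Mul(Rational(1, 3), Pow(29, 2))), 1346), 2) = Pow(Add(Add(Rational(4, 3), Mul(Rational(1, 3), 841)), 1346), 2) = Pow(Add(Add(Rational(4, 3), Rational(841, 3)), 1346), 2) = Pow(Add(Rational(845, 3), 1346), 2) = Pow(Rational(4883, 3), 2) = Rational(23843689, 9)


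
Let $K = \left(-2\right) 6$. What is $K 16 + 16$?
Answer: $-176$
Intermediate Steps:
$K = -12$
$K 16 + 16 = \left(-12\right) 16 + 16 = -192 + 16 = -176$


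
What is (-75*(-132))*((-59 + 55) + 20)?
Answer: 158400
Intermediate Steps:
(-75*(-132))*((-59 + 55) + 20) = 9900*(-4 + 20) = 9900*16 = 158400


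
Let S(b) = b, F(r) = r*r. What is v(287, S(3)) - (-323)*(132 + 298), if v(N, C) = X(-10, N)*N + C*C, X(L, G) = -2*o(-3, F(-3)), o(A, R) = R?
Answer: 133733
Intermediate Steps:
F(r) = r²
X(L, G) = -18 (X(L, G) = -2*(-3)² = -2*9 = -18)
v(N, C) = C² - 18*N (v(N, C) = -18*N + C*C = -18*N + C² = C² - 18*N)
v(287, S(3)) - (-323)*(132 + 298) = (3² - 18*287) - (-323)*(132 + 298) = (9 - 5166) - (-323)*430 = -5157 - 1*(-138890) = -5157 + 138890 = 133733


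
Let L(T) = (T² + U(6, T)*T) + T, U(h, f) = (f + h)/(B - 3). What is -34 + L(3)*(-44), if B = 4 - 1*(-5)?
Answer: -760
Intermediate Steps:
B = 9 (B = 4 + 5 = 9)
U(h, f) = f/6 + h/6 (U(h, f) = (f + h)/(9 - 3) = (f + h)/6 = (f + h)*(⅙) = f/6 + h/6)
L(T) = T + T² + T*(1 + T/6) (L(T) = (T² + (T/6 + (⅙)*6)*T) + T = (T² + (T/6 + 1)*T) + T = (T² + (1 + T/6)*T) + T = (T² + T*(1 + T/6)) + T = T + T² + T*(1 + T/6))
-34 + L(3)*(-44) = -34 + ((⅙)*3*(12 + 7*3))*(-44) = -34 + ((⅙)*3*(12 + 21))*(-44) = -34 + ((⅙)*3*33)*(-44) = -34 + (33/2)*(-44) = -34 - 726 = -760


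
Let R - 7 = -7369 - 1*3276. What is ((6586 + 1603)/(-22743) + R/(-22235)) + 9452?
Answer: 251570918741/26615295 ≈ 9452.1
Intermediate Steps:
R = -10638 (R = 7 + (-7369 - 1*3276) = 7 + (-7369 - 3276) = 7 - 10645 = -10638)
((6586 + 1603)/(-22743) + R/(-22235)) + 9452 = ((6586 + 1603)/(-22743) - 10638/(-22235)) + 9452 = (8189*(-1/22743) - 10638*(-1/22235)) + 9452 = (-431/1197 + 10638/22235) + 9452 = 3150401/26615295 + 9452 = 251570918741/26615295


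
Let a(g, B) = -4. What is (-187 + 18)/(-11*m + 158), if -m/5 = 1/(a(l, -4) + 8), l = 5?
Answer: -676/687 ≈ -0.98399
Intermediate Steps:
m = -5/4 (m = -5/(-4 + 8) = -5/4 ≈ -1.2500)
(-187 + 18)/(-11*m + 158) = (-187 + 18)/(-11*(-5/4) + 158) = -169/(55/4 + 158) = -169/687/4 = -169*4/687 = -676/687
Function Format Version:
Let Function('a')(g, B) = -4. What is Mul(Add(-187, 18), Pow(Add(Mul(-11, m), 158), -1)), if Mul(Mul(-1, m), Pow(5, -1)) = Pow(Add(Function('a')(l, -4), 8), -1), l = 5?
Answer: Rational(-676, 687) ≈ -0.98399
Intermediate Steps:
m = Rational(-5, 4) (m = Mul(-5, Pow(Add(-4, 8), -1)) = Mul(-5, Pow(4, -1)) = Mul(-5, Rational(1, 4)) = Rational(-5, 4) ≈ -1.2500)
Mul(Add(-187, 18), Pow(Add(Mul(-11, m), 158), -1)) = Mul(Add(-187, 18), Pow(Add(Mul(-11, Rational(-5, 4)), 158), -1)) = Mul(-169, Pow(Add(Rational(55, 4), 158), -1)) = Mul(-169, Pow(Rational(687, 4), -1)) = Mul(-169, Rational(4, 687)) = Rational(-676, 687)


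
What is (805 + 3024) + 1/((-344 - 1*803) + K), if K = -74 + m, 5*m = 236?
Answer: 22472396/5869 ≈ 3829.0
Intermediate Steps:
m = 236/5 (m = (1/5)*236 = 236/5 ≈ 47.200)
K = -134/5 (K = -74 + 236/5 = -134/5 ≈ -26.800)
(805 + 3024) + 1/((-344 - 1*803) + K) = (805 + 3024) + 1/((-344 - 1*803) - 134/5) = 3829 + 1/((-344 - 803) - 134/5) = 3829 + 1/(-1147 - 134/5) = 3829 + 1/(-5869/5) = 3829 - 5/5869 = 22472396/5869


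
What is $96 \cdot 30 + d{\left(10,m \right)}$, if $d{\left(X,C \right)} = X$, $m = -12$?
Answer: $2890$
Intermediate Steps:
$96 \cdot 30 + d{\left(10,m \right)} = 96 \cdot 30 + 10 = 2880 + 10 = 2890$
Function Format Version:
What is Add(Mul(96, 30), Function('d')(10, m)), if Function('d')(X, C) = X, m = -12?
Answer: 2890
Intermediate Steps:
Add(Mul(96, 30), Function('d')(10, m)) = Add(Mul(96, 30), 10) = Add(2880, 10) = 2890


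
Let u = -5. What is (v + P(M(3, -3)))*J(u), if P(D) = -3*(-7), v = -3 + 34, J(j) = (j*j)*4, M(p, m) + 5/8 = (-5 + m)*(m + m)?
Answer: 5200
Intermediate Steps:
M(p, m) = -5/8 + 2*m*(-5 + m) (M(p, m) = -5/8 + (-5 + m)*(m + m) = -5/8 + (-5 + m)*(2*m) = -5/8 + 2*m*(-5 + m))
J(j) = 4*j**2 (J(j) = j**2*4 = 4*j**2)
v = 31
P(D) = 21
(v + P(M(3, -3)))*J(u) = (31 + 21)*(4*(-5)**2) = 52*(4*25) = 52*100 = 5200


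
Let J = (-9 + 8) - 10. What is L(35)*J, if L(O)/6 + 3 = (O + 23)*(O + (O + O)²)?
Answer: -18890982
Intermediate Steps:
L(O) = -18 + 6*(23 + O)*(O + 4*O²) (L(O) = -18 + 6*((O + 23)*(O + (O + O)²)) = -18 + 6*((23 + O)*(O + (2*O)²)) = -18 + 6*((23 + O)*(O + 4*O²)) = -18 + 6*(23 + O)*(O + 4*O²))
J = -11 (J = -1 - 10 = -11)
L(35)*J = (-18 + 24*35³ + 138*35 + 558*35²)*(-11) = (-18 + 24*42875 + 4830 + 558*1225)*(-11) = (-18 + 1029000 + 4830 + 683550)*(-11) = 1717362*(-11) = -18890982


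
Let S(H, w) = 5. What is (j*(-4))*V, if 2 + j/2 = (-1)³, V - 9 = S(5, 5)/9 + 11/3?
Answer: 952/3 ≈ 317.33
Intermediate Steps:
V = 119/9 (V = 9 + (5/9 + 11/3) = 9 + 38/9 = 119/9 ≈ 13.222)
j = -6 (j = -4 + 2*(-1)³ = -4 + 2*(-1) = -4 - 2 = -6)
(j*(-4))*V = -6*(-4)*(119/9) = 24*(119/9) = 952/3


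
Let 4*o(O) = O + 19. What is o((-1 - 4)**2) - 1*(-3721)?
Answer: 3732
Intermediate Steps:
o(O) = 19/4 + O/4 (o(O) = (O + 19)/4 = (19 + O)/4 = 19/4 + O/4)
o((-1 - 4)**2) - 1*(-3721) = (19/4 + (-1 - 4)**2/4) - 1*(-3721) = (19/4 + (1/4)*(-5)**2) + 3721 = (19/4 + (1/4)*25) + 3721 = (19/4 + 25/4) + 3721 = 11 + 3721 = 3732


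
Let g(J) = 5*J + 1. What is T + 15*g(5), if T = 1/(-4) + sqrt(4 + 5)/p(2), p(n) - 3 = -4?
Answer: 1547/4 ≈ 386.75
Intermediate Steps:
g(J) = 1 + 5*J
p(n) = -1 (p(n) = 3 - 4 = -1)
T = -13/4 (T = 1/(-4) + sqrt(4 + 5)/(-1) = 1*(-1/4) + sqrt(9)*(-1) = -1/4 + 3*(-1) = -1/4 - 3 = -13/4 ≈ -3.2500)
T + 15*g(5) = -13/4 + 15*(1 + 5*5) = -13/4 + 15*(1 + 25) = -13/4 + 15*26 = -13/4 + 390 = 1547/4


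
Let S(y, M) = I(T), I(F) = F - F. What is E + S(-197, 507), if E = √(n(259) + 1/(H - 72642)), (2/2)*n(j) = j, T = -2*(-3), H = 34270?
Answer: √95338562771/19186 ≈ 16.093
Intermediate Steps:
T = 6
n(j) = j
I(F) = 0
S(y, M) = 0
E = √95338562771/19186 (E = √(259 + 1/(34270 - 72642)) = √(259 + 1/(-38372)) = √(259 - 1/38372) = √(9938347/38372) = √95338562771/19186 ≈ 16.093)
E + S(-197, 507) = √95338562771/19186 + 0 = √95338562771/19186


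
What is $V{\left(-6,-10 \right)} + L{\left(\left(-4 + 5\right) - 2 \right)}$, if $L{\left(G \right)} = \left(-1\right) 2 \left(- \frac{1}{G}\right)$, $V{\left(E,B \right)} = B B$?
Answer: $98$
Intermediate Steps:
$V{\left(E,B \right)} = B^{2}$
$L{\left(G \right)} = \frac{2}{G}$ ($L{\left(G \right)} = - 2 \left(- \frac{1}{G}\right) = \frac{2}{G}$)
$V{\left(-6,-10 \right)} + L{\left(\left(-4 + 5\right) - 2 \right)} = \left(-10\right)^{2} + \frac{2}{\left(-4 + 5\right) - 2} = 100 + \frac{2}{1 - 2} = 100 + \frac{2}{-1} = 100 + 2 \left(-1\right) = 100 - 2 = 98$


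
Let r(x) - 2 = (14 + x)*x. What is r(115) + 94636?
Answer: 109473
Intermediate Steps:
r(x) = 2 + x*(14 + x) (r(x) = 2 + (14 + x)*x = 2 + x*(14 + x))
r(115) + 94636 = (2 + 115² + 14*115) + 94636 = (2 + 13225 + 1610) + 94636 = 14837 + 94636 = 109473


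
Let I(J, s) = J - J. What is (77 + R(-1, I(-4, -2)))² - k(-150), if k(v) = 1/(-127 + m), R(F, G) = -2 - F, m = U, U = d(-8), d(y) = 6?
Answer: 698897/121 ≈ 5776.0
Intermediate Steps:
I(J, s) = 0
U = 6
m = 6
k(v) = -1/121 (k(v) = 1/(-127 + 6) = 1/(-121) = -1/121)
(77 + R(-1, I(-4, -2)))² - k(-150) = (77 + (-2 - 1*(-1)))² - 1*(-1/121) = (77 + (-2 + 1))² + 1/121 = (77 - 1)² + 1/121 = 76² + 1/121 = 5776 + 1/121 = 698897/121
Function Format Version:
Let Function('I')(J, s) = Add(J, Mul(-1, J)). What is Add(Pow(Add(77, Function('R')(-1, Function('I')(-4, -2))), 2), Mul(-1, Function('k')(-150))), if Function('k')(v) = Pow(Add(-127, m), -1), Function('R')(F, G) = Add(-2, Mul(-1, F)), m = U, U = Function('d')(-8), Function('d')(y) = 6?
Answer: Rational(698897, 121) ≈ 5776.0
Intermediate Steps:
Function('I')(J, s) = 0
U = 6
m = 6
Function('k')(v) = Rational(-1, 121) (Function('k')(v) = Pow(Add(-127, 6), -1) = Pow(-121, -1) = Rational(-1, 121))
Add(Pow(Add(77, Function('R')(-1, Function('I')(-4, -2))), 2), Mul(-1, Function('k')(-150))) = Add(Pow(Add(77, Add(-2, Mul(-1, -1))), 2), Mul(-1, Rational(-1, 121))) = Add(Pow(Add(77, Add(-2, 1)), 2), Rational(1, 121)) = Add(Pow(Add(77, -1), 2), Rational(1, 121)) = Add(Pow(76, 2), Rational(1, 121)) = Add(5776, Rational(1, 121)) = Rational(698897, 121)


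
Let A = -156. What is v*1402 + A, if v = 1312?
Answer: 1839268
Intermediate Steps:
v*1402 + A = 1312*1402 - 156 = 1839424 - 156 = 1839268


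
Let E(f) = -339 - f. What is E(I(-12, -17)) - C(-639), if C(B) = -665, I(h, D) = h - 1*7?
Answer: 345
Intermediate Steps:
I(h, D) = -7 + h (I(h, D) = h - 7 = -7 + h)
E(I(-12, -17)) - C(-639) = (-339 - (-7 - 12)) - 1*(-665) = (-339 - 1*(-19)) + 665 = (-339 + 19) + 665 = -320 + 665 = 345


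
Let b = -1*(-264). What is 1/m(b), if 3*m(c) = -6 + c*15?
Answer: 1/1318 ≈ 0.00075873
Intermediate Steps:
b = 264
m(c) = -2 + 5*c (m(c) = (-6 + c*15)/3 = (-6 + 15*c)/3 = -2 + 5*c)
1/m(b) = 1/(-2 + 5*264) = 1/(-2 + 1320) = 1/1318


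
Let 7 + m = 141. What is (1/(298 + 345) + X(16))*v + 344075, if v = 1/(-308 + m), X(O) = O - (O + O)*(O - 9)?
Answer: 12831977631/37294 ≈ 3.4408e+5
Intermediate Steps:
m = 134 (m = -7 + 141 = 134)
X(O) = O - 2*O*(-9 + O)
v = -1/174 (v = 1/(-308 + 134) = 1/(-174) = -1/174 ≈ -0.0057471)
(1/(298 + 345) + X(16))*v + 344075 = (1/(298 + 345) + 16*(19 - 2*16))*(-1/174) + 344075 = (1/643 + 16*(19 - 32))*(-1/174) + 344075 = (1/643 + 16*(-13))*(-1/174) + 344075 = (1/643 - 208)*(-1/174) + 344075 = -133743/643*(-1/174) + 344075 = 44581/37294 + 344075 = 12831977631/37294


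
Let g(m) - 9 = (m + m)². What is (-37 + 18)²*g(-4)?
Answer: 26353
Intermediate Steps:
g(m) = 9 + 4*m² (g(m) = 9 + (m + m)² = 9 + (2*m)² = 9 + 4*m²)
(-37 + 18)²*g(-4) = (-37 + 18)²*(9 + 4*(-4)²) = (-19)²*(9 + 4*16) = 361*(9 + 64) = 361*73 = 26353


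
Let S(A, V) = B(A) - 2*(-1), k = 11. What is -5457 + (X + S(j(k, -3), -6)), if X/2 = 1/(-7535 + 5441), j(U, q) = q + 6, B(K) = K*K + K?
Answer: -5698822/1047 ≈ -5443.0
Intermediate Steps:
B(K) = K + K² (B(K) = K² + K = K + K²)
j(U, q) = 6 + q
S(A, V) = 2 + A*(1 + A) (S(A, V) = A*(1 + A) - 2*(-1) = A*(1 + A) + 2 = 2 + A*(1 + A))
X = -1/1047 (X = 2/(-7535 + 5441) = 2/(-2094) = 2*(-1/2094) = -1/1047 ≈ -0.00095511)
-5457 + (X + S(j(k, -3), -6)) = -5457 + (-1/1047 + (2 + (6 - 3)*(1 + (6 - 3)))) = -5457 + (-1/1047 + (2 + 3*(1 + 3))) = -5457 + (-1/1047 + (2 + 3*4)) = -5457 + (-1/1047 + (2 + 12)) = -5457 + (-1/1047 + 14) = -5457 + 14657/1047 = -5698822/1047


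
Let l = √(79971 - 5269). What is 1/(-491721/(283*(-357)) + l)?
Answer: -5519896039/84695685352309 + 1134140329*√74702/84695685352309 ≈ 0.0035947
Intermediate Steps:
l = √74702 ≈ 273.32
1/(-491721/(283*(-357)) + l) = 1/(-491721/(283*(-357)) + √74702) = 1/(-491721/(-101031) + √74702) = 1/(-491721*(-1/101031) + √74702) = 1/(163907/33677 + √74702)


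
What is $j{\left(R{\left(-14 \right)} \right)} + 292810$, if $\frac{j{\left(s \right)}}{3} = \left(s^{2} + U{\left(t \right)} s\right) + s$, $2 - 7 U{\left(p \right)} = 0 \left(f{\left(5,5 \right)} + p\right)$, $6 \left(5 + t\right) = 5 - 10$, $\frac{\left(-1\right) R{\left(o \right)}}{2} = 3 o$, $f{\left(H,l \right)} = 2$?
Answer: $314302$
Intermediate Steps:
$R{\left(o \right)} = - 6 o$ ($R{\left(o \right)} = - 2 \cdot 3 o = - 6 o$)
$t = - \frac{35}{6}$ ($t = -5 + \frac{5 - 10}{6} = -5 + \frac{1}{6} \left(-5\right) = -5 - \frac{5}{6} = - \frac{35}{6} \approx -5.8333$)
$U{\left(p \right)} = \frac{2}{7}$ ($U{\left(p \right)} = \frac{2}{7} - \frac{0 \left(2 + p\right)}{7} = \frac{2}{7} - 0 = \frac{2}{7} + 0 = \frac{2}{7}$)
$j{\left(s \right)} = 3 s^{2} + \frac{27 s}{7}$ ($j{\left(s \right)} = 3 \left(\left(s^{2} + \frac{2 s}{7}\right) + s\right) = 3 \left(s^{2} + \frac{9 s}{7}\right) = 3 s^{2} + \frac{27 s}{7}$)
$j{\left(R{\left(-14 \right)} \right)} + 292810 = \frac{3 \left(\left(-6\right) \left(-14\right)\right) \left(9 + 7 \left(\left(-6\right) \left(-14\right)\right)\right)}{7} + 292810 = \frac{3}{7} \cdot 84 \left(9 + 7 \cdot 84\right) + 292810 = \frac{3}{7} \cdot 84 \left(9 + 588\right) + 292810 = \frac{3}{7} \cdot 84 \cdot 597 + 292810 = 21492 + 292810 = 314302$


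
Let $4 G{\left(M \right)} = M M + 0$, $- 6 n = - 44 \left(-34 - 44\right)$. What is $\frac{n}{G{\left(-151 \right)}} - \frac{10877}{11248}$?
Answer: $- \frac{273741901}{256465648} \approx -1.0674$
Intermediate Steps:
$n = -572$ ($n = - \frac{\left(-44\right) \left(-34 - 44\right)}{6} = - \frac{\left(-44\right) \left(-78\right)}{6} = \left(- \frac{1}{6}\right) 3432 = -572$)
$G{\left(M \right)} = \frac{M^{2}}{4}$ ($G{\left(M \right)} = \frac{M M + 0}{4} = \frac{M^{2} + 0}{4} = \frac{M^{2}}{4}$)
$\frac{n}{G{\left(-151 \right)}} - \frac{10877}{11248} = - \frac{572}{\frac{1}{4} \left(-151\right)^{2}} - \frac{10877}{11248} = - \frac{572}{\frac{1}{4} \cdot 22801} - \frac{10877}{11248} = - \frac{572}{\frac{22801}{4}} - \frac{10877}{11248} = \left(-572\right) \frac{4}{22801} - \frac{10877}{11248} = - \frac{2288}{22801} - \frac{10877}{11248} = - \frac{273741901}{256465648}$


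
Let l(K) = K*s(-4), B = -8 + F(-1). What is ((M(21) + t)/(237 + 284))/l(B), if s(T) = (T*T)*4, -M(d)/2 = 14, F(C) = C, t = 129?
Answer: -101/300096 ≈ -0.00033656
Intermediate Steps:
M(d) = -28 (M(d) = -2*14 = -28)
B = -9 (B = -8 - 1 = -9)
s(T) = 4*T² (s(T) = T²*4 = 4*T²)
l(K) = 64*K (l(K) = K*(4*(-4)²) = K*(4*16) = K*64 = 64*K)
((M(21) + t)/(237 + 284))/l(B) = ((-28 + 129)/(237 + 284))/((64*(-9))) = (101/521)/(-576) = (101*(1/521))*(-1/576) = (101/521)*(-1/576) = -101/300096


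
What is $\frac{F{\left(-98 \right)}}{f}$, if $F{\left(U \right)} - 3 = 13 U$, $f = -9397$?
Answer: $\frac{1271}{9397} \approx 0.13526$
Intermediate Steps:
$F{\left(U \right)} = 3 + 13 U$
$\frac{F{\left(-98 \right)}}{f} = \frac{3 + 13 \left(-98\right)}{-9397} = \left(3 - 1274\right) \left(- \frac{1}{9397}\right) = \left(-1271\right) \left(- \frac{1}{9397}\right) = \frac{1271}{9397}$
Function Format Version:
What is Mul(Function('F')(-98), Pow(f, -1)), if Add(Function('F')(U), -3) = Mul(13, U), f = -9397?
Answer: Rational(1271, 9397) ≈ 0.13526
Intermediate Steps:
Function('F')(U) = Add(3, Mul(13, U))
Mul(Function('F')(-98), Pow(f, -1)) = Mul(Add(3, Mul(13, -98)), Pow(-9397, -1)) = Mul(Add(3, -1274), Rational(-1, 9397)) = Mul(-1271, Rational(-1, 9397)) = Rational(1271, 9397)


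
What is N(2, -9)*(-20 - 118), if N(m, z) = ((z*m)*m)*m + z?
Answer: 11178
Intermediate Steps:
N(m, z) = z + z*m**3 (N(m, z) = ((m*z)*m)*m + z = (z*m**2)*m + z = z*m**3 + z = z + z*m**3)
N(2, -9)*(-20 - 118) = (-9*(1 + 2**3))*(-20 - 118) = -9*(1 + 8)*(-138) = -9*9*(-138) = -81*(-138) = 11178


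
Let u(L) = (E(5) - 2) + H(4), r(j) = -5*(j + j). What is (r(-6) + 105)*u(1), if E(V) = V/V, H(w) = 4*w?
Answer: 2475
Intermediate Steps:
r(j) = -10*j
E(V) = 1
u(L) = 15 (u(L) = (1 - 2) + 4*4 = -1 + 16 = 15)
(r(-6) + 105)*u(1) = (-10*(-6) + 105)*15 = (60 + 105)*15 = 165*15 = 2475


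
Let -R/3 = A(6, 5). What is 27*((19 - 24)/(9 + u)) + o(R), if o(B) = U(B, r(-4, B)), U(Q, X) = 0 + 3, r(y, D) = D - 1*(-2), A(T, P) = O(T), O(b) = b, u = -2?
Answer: -114/7 ≈ -16.286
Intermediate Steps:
A(T, P) = T
r(y, D) = 2 + D (r(y, D) = D + 2 = 2 + D)
R = -18 (R = -3*6 = -18)
U(Q, X) = 3
o(B) = 3
27*((19 - 24)/(9 + u)) + o(R) = 27*((19 - 24)/(9 - 2)) + 3 = 27*(-5/7) + 3 = -135/7 + 3 = -114/7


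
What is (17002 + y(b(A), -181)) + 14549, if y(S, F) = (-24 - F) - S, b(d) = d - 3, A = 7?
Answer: 31704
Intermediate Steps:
b(d) = -3 + d
y(S, F) = -24 - F - S
(17002 + y(b(A), -181)) + 14549 = (17002 + (-24 - 1*(-181) - (-3 + 7))) + 14549 = (17002 + (-24 + 181 - 1*4)) + 14549 = (17002 + (-24 + 181 - 4)) + 14549 = (17002 + 153) + 14549 = 17155 + 14549 = 31704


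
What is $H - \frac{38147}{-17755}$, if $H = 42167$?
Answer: $\frac{748713232}{17755} \approx 42169.0$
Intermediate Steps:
$H - \frac{38147}{-17755} = 42167 - \frac{38147}{-17755} = 42167 - - \frac{38147}{17755} = 42167 + \frac{38147}{17755} = \frac{748713232}{17755}$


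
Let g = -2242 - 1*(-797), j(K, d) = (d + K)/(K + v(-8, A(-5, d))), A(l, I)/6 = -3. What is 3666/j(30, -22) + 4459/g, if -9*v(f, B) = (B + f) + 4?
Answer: 64437958/4335 ≈ 14865.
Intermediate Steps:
A(l, I) = -18 (A(l, I) = 6*(-3) = -18)
v(f, B) = -4/9 - B/9 - f/9 (v(f, B) = -((B + f) + 4)/9 = -(4 + B + f)/9 = -4/9 - B/9 - f/9)
j(K, d) = (K + d)/(22/9 + K) (j(K, d) = (d + K)/(K + (-4/9 - ⅑*(-18) - ⅑*(-8))) = (K + d)/(K + (-4/9 + 2 + 8/9)) = (K + d)/(K + 22/9) = (K + d)/(22/9 + K))
g = -1445 (g = -2242 + 797 = -1445)
3666/j(30, -22) + 4459/g = 3666/((9*(30 - 22)/(22 + 9*30))) + 4459/(-1445) = 3666/((9*8/(22 + 270))) + 4459*(-1/1445) = 3666/((9*8/292)) - 4459/1445 = 3666/((9*(1/292)*8)) - 4459/1445 = 3666/(18/73) - 4459/1445 = 3666*(73/18) - 4459/1445 = 44603/3 - 4459/1445 = 64437958/4335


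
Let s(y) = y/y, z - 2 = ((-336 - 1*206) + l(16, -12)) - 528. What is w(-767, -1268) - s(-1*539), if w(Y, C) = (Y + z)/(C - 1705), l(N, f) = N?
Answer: -1154/2973 ≈ -0.38816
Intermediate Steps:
z = -1052 (z = 2 + (((-336 - 1*206) + 16) - 528) = 2 + (((-336 - 206) + 16) - 528) = 2 + ((-542 + 16) - 528) = 2 + (-526 - 528) = 2 - 1054 = -1052)
w(Y, C) = (-1052 + Y)/(-1705 + C) (w(Y, C) = (Y - 1052)/(C - 1705) = (-1052 + Y)/(-1705 + C))
s(y) = 1
w(-767, -1268) - s(-1*539) = (-1052 - 767)/(-1705 - 1268) - 1*1 = -1819/(-2973) - 1 = -1/2973*(-1819) - 1 = 1819/2973 - 1 = -1154/2973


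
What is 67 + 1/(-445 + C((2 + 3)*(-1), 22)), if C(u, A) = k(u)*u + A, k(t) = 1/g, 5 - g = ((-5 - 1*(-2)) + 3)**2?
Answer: 28407/424 ≈ 66.998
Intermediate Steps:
g = 5 (g = 5 - ((-5 - 1*(-2)) + 3)**2 = 5 - ((-5 + 2) + 3)**2 = 5 - (-3 + 3)**2 = 5 - 1*0**2 = 5 - 1*0 = 5 + 0 = 5)
k(t) = 1/5
C(u, A) = A + u/5 (C(u, A) = u/5 + A = A + u/5)
67 + 1/(-445 + C((2 + 3)*(-1), 22)) = 67 + 1/(-445 + (22 + ((2 + 3)*(-1))/5)) = 67 + 1/(-445 + (22 + (5*(-1))/5)) = 67 + 1/(-445 + (22 + (1/5)*(-5))) = 67 + 1/(-445 + (22 - 1)) = 67 + 1/(-445 + 21) = 67 + 1/(-424) = 67 - 1/424 = 28407/424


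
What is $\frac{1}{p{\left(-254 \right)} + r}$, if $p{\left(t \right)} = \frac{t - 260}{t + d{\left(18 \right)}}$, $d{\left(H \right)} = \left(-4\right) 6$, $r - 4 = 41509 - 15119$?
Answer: $\frac{139}{3669023} \approx 3.7885 \cdot 10^{-5}$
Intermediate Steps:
$r = 26394$ ($r = 4 + \left(41509 - 15119\right) = 4 + 26390 = 26394$)
$d{\left(H \right)} = -24$
$p{\left(t \right)} = \frac{-260 + t}{-24 + t}$ ($p{\left(t \right)} = \frac{t - 260}{t - 24} = \frac{-260 + t}{-24 + t}$)
$\frac{1}{p{\left(-254 \right)} + r} = \frac{1}{\frac{-260 - 254}{-24 - 254} + 26394} = \frac{1}{\frac{1}{-278} \left(-514\right) + 26394} = \frac{1}{\left(- \frac{1}{278}\right) \left(-514\right) + 26394} = \frac{1}{\frac{257}{139} + 26394} = \frac{1}{\frac{3669023}{139}} = \frac{139}{3669023}$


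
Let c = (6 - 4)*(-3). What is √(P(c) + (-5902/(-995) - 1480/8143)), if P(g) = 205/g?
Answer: I*√67157123296134390/48613710 ≈ 5.3307*I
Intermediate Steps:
c = -6 (c = 2*(-3) = -6)
√(P(c) + (-5902/(-995) - 1480/8143)) = √(205/(-6) + (-5902/(-995) - 1480/8143)) = √(205*(-⅙) + (-5902*(-1/995) - 1480*1/8143)) = √(-205/6 + (5902/995 - 1480/8143)) = √(-205/6 + 46587386/8102285) = √(-1381444109/48613710) = I*√67157123296134390/48613710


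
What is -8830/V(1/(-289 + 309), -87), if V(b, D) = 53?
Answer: -8830/53 ≈ -166.60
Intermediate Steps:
-8830/V(1/(-289 + 309), -87) = -8830/53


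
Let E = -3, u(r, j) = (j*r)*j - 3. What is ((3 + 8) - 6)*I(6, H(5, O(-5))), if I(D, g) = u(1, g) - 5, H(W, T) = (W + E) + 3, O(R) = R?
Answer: 85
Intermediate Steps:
u(r, j) = -3 + r*j² (u(r, j) = r*j² - 3 = -3 + r*j²)
H(W, T) = W (H(W, T) = (W - 3) + 3 = (-3 + W) + 3 = W)
I(D, g) = -8 + g² (I(D, g) = (-3 + 1*g²) - 5 = (-3 + g²) - 5 = -8 + g²)
((3 + 8) - 6)*I(6, H(5, O(-5))) = ((3 + 8) - 6)*(-8 + 5²) = (11 - 6)*(-8 + 25) = 5*17 = 85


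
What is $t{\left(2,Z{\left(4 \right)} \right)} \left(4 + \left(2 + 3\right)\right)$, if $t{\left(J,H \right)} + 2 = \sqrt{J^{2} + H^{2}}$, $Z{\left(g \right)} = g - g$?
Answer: $0$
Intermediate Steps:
$Z{\left(g \right)} = 0$
$t{\left(J,H \right)} = -2 + \sqrt{H^{2} + J^{2}}$ ($t{\left(J,H \right)} = -2 + \sqrt{J^{2} + H^{2}} = -2 + \sqrt{H^{2} + J^{2}}$)
$t{\left(2,Z{\left(4 \right)} \right)} \left(4 + \left(2 + 3\right)\right) = \left(-2 + \sqrt{0^{2} + 2^{2}}\right) \left(4 + \left(2 + 3\right)\right) = \left(-2 + \sqrt{0 + 4}\right) \left(4 + 5\right) = \left(-2 + \sqrt{4}\right) 9 = \left(-2 + 2\right) 9 = 0 \cdot 9 = 0$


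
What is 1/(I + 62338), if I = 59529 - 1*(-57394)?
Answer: 1/179261 ≈ 5.5785e-6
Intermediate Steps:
I = 116923 (I = 59529 + 57394 = 116923)
1/(I + 62338) = 1/(116923 + 62338) = 1/179261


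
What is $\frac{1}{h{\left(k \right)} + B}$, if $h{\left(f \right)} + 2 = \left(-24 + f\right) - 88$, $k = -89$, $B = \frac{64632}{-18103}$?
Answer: $- \frac{18103}{3739541} \approx -0.004841$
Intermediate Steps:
$B = - \frac{64632}{18103}$ ($B = 64632 \left(- \frac{1}{18103}\right) = - \frac{64632}{18103} \approx -3.5702$)
$h{\left(f \right)} = -114 + f$ ($h{\left(f \right)} = -2 + \left(\left(-24 + f\right) - 88\right) = -2 + \left(-112 + f\right) = -114 + f$)
$\frac{1}{h{\left(k \right)} + B} = \frac{1}{\left(-114 - 89\right) - \frac{64632}{18103}} = \frac{1}{-203 - \frac{64632}{18103}} = \frac{1}{- \frac{3739541}{18103}} = - \frac{18103}{3739541}$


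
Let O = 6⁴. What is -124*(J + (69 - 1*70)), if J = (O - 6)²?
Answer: -206348276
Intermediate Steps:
O = 1296
J = 1664100 (J = (1296 - 6)² = 1290² = 1664100)
-124*(J + (69 - 1*70)) = -124*(1664100 + (69 - 1*70)) = -124*(1664100 + (69 - 70)) = -124*(1664100 - 1) = -124*1664099 = -206348276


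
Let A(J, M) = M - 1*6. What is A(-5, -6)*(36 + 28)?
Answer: -768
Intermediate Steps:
A(J, M) = -6 + M (A(J, M) = M - 6 = -6 + M)
A(-5, -6)*(36 + 28) = (-6 - 6)*(36 + 28) = -12*64 = -768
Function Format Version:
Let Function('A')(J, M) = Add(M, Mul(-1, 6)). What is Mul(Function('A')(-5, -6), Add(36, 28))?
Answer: -768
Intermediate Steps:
Function('A')(J, M) = Add(-6, M) (Function('A')(J, M) = Add(M, -6) = Add(-6, M))
Mul(Function('A')(-5, -6), Add(36, 28)) = Mul(Add(-6, -6), Add(36, 28)) = Mul(-12, 64) = -768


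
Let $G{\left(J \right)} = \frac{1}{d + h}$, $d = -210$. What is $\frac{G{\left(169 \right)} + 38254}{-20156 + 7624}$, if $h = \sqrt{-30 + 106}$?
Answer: $- \frac{842046943}{275854384} + \frac{\sqrt{19}}{275854384} \approx -3.0525$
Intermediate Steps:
$h = 2 \sqrt{19}$ ($h = \sqrt{76} = 2 \sqrt{19} \approx 8.7178$)
$G{\left(J \right)} = \frac{1}{-210 + 2 \sqrt{19}}$
$\frac{G{\left(169 \right)} + 38254}{-20156 + 7624} = \frac{\left(- \frac{105}{22012} - \frac{\sqrt{19}}{22012}\right) + 38254}{-20156 + 7624} = \frac{\frac{842046943}{22012} - \frac{\sqrt{19}}{22012}}{-12532} = \left(\frac{842046943}{22012} - \frac{\sqrt{19}}{22012}\right) \left(- \frac{1}{12532}\right) = - \frac{842046943}{275854384} + \frac{\sqrt{19}}{275854384}$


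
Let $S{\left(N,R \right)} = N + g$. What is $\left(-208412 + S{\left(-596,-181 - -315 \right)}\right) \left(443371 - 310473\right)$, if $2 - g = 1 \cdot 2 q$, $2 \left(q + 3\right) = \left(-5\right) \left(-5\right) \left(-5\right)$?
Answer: $-27759069750$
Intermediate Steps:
$q = - \frac{131}{2}$ ($q = -3 + \frac{\left(-5\right) \left(-5\right) \left(-5\right)}{2} = -3 + \frac{25 \left(-5\right)}{2} = -3 + \frac{1}{2} \left(-125\right) = -3 - \frac{125}{2} = - \frac{131}{2} \approx -65.5$)
$g = 133$ ($g = 2 - 1 \cdot 2 \left(- \frac{131}{2}\right) = 2 - 2 \left(- \frac{131}{2}\right) = 2 - -131 = 2 + 131 = 133$)
$S{\left(N,R \right)} = 133 + N$ ($S{\left(N,R \right)} = N + 133 = 133 + N$)
$\left(-208412 + S{\left(-596,-181 - -315 \right)}\right) \left(443371 - 310473\right) = \left(-208412 + \left(133 - 596\right)\right) \left(443371 - 310473\right) = \left(-208412 - 463\right) 132898 = \left(-208875\right) 132898 = -27759069750$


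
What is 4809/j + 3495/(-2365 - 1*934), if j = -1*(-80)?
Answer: 15585291/263920 ≈ 59.053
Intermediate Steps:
j = 80
4809/j + 3495/(-2365 - 1*934) = 4809/80 + 3495/(-2365 - 1*934) = 4809*(1/80) + 3495/(-2365 - 934) = 4809/80 + 3495/(-3299) = 4809/80 + 3495*(-1/3299) = 4809/80 - 3495/3299 = 15585291/263920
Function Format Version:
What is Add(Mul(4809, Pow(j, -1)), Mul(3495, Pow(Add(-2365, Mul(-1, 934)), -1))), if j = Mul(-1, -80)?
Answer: Rational(15585291, 263920) ≈ 59.053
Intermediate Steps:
j = 80
Add(Mul(4809, Pow(j, -1)), Mul(3495, Pow(Add(-2365, Mul(-1, 934)), -1))) = Add(Mul(4809, Pow(80, -1)), Mul(3495, Pow(Add(-2365, Mul(-1, 934)), -1))) = Add(Mul(4809, Rational(1, 80)), Mul(3495, Pow(Add(-2365, -934), -1))) = Add(Rational(4809, 80), Mul(3495, Pow(-3299, -1))) = Add(Rational(4809, 80), Mul(3495, Rational(-1, 3299))) = Add(Rational(4809, 80), Rational(-3495, 3299)) = Rational(15585291, 263920)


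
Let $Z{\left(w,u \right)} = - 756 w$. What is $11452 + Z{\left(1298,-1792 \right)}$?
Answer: $-969836$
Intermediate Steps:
$11452 + Z{\left(1298,-1792 \right)} = 11452 - 981288 = -969836$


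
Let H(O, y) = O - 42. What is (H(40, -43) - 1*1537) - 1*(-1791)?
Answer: 252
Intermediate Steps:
H(O, y) = -42 + O
(H(40, -43) - 1*1537) - 1*(-1791) = ((-42 + 40) - 1*1537) - 1*(-1791) = (-2 - 1537) + 1791 = -1539 + 1791 = 252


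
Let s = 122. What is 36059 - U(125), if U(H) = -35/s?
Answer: 4399233/122 ≈ 36059.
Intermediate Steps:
U(H) = -35/122
36059 - U(125) = 36059 - 1*(-35/122) = 36059 + 35/122 = 4399233/122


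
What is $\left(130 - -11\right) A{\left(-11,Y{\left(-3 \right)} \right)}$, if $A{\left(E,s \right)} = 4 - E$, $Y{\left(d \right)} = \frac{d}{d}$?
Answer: $2115$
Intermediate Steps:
$Y{\left(d \right)} = 1$
$\left(130 - -11\right) A{\left(-11,Y{\left(-3 \right)} \right)} = \left(130 - -11\right) \left(4 - -11\right) = \left(130 + 11\right) \left(4 + 11\right) = 141 \cdot 15 = 2115$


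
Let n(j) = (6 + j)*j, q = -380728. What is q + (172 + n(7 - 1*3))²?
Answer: -335784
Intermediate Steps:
n(j) = j*(6 + j)
q + (172 + n(7 - 1*3))² = -380728 + (172 + (7 - 1*3)*(6 + (7 - 1*3)))² = -380728 + (172 + (7 - 3)*(6 + (7 - 3)))² = -380728 + (172 + 4*(6 + 4))² = -380728 + (172 + 4*10)² = -380728 + (172 + 40)² = -380728 + 212² = -380728 + 44944 = -335784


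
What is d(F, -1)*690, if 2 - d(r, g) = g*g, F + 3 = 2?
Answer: 690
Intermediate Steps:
F = -1 (F = -3 + 2 = -1)
d(r, g) = 2 - g² (d(r, g) = 2 - g*g = 2 - g²)
d(F, -1)*690 = (2 - 1*(-1)²)*690 = (2 - 1*1)*690 = (2 - 1)*690 = 1*690 = 690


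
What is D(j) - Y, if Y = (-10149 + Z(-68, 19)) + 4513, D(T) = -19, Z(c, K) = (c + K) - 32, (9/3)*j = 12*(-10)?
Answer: 5698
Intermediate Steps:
j = -40 (j = (12*(-10))/3 = (1/3)*(-120) = -40)
Z(c, K) = -32 + K + c (Z(c, K) = (K + c) - 32 = -32 + K + c)
Y = -5717 (Y = (-10149 + (-32 + 19 - 68)) + 4513 = (-10149 - 81) + 4513 = -10230 + 4513 = -5717)
D(j) - Y = -19 - 1*(-5717) = -19 + 5717 = 5698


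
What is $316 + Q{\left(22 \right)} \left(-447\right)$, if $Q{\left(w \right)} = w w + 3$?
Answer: $-217373$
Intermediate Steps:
$Q{\left(w \right)} = 3 + w^{2}$ ($Q{\left(w \right)} = w^{2} + 3 = 3 + w^{2}$)
$316 + Q{\left(22 \right)} \left(-447\right) = 316 + \left(3 + 22^{2}\right) \left(-447\right) = 316 + \left(3 + 484\right) \left(-447\right) = 316 + 487 \left(-447\right) = 316 - 217689 = -217373$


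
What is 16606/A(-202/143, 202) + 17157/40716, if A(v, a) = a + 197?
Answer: 3994009/95004 ≈ 42.040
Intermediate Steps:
A(v, a) = 197 + a
16606/A(-202/143, 202) + 17157/40716 = 16606/(197 + 202) + 17157/40716 = 16606/399 + 17157*(1/40716) = 16606*(1/399) + 5719/13572 = 874/21 + 5719/13572 = 3994009/95004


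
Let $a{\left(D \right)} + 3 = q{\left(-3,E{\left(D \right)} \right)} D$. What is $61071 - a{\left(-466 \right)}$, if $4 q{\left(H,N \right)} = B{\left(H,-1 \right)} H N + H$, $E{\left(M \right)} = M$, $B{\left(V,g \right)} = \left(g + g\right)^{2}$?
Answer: $\frac{1424385}{2} \approx 7.1219 \cdot 10^{5}$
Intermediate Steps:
$B{\left(V,g \right)} = 4 g^{2}$ ($B{\left(V,g \right)} = \left(2 g\right)^{2} = 4 g^{2}$)
$q{\left(H,N \right)} = \frac{H}{4} + H N$ ($q{\left(H,N \right)} = \frac{4 \left(-1\right)^{2} H N + H}{4} = \frac{4 \cdot 1 H N + H}{4} = \frac{4 H N + H}{4} = \frac{H + 4 H N}{4} = \frac{H}{4} + H N$)
$a{\left(D \right)} = -3 + D \left(- \frac{3}{4} - 3 D\right)$ ($a{\left(D \right)} = -3 + - 3 \left(\frac{1}{4} + D\right) D = -3 + \left(- \frac{3}{4} - 3 D\right) D = -3 + D \left(- \frac{3}{4} - 3 D\right)$)
$61071 - a{\left(-466 \right)} = 61071 - \left(-3 - - \frac{699 \left(1 + 4 \left(-466\right)\right)}{2}\right) = 61071 - \left(-3 - - \frac{699 \left(1 - 1864\right)}{2}\right) = 61071 - \left(-3 - \left(- \frac{699}{2}\right) \left(-1863\right)\right) = 61071 - \left(-3 - \frac{1302237}{2}\right) = 61071 - - \frac{1302243}{2} = 61071 + \frac{1302243}{2} = \frac{1424385}{2}$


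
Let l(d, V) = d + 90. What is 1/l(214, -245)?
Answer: 1/304 ≈ 0.0032895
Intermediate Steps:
l(d, V) = 90 + d
1/l(214, -245) = 1/(90 + 214) = 1/304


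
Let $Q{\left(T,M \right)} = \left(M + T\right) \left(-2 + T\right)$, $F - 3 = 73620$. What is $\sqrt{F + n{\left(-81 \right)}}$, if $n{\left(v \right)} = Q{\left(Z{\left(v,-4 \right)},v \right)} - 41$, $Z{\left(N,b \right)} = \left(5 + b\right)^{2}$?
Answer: $\sqrt{73662} \approx 271.41$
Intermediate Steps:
$F = 73623$ ($F = 3 + 73620 = 73623$)
$Q{\left(T,M \right)} = \left(-2 + T\right) \left(M + T\right)$
$n{\left(v \right)} = -42 - v$ ($n{\left(v \right)} = \left(\left(\left(5 - 4\right)^{2}\right)^{2} - 2 v - 2 \left(5 - 4\right)^{2} + v \left(5 - 4\right)^{2}\right) - 41 = \left(\left(1^{2}\right)^{2} - 2 v - 2 \cdot 1^{2} + v 1^{2}\right) - 41 = \left(1^{2} - 2 v - 2 + v 1\right) - 41 = \left(1 - 2 v - 2 + v\right) - 41 = \left(-1 - v\right) - 41 = -42 - v$)
$\sqrt{F + n{\left(-81 \right)}} = \sqrt{73623 - -39} = \sqrt{73623 + \left(-42 + 81\right)} = \sqrt{73623 + 39} = \sqrt{73662}$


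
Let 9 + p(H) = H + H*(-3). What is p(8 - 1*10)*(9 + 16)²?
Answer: -3125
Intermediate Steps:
p(H) = -9 - 2*H (p(H) = -9 + (H + H*(-3)) = -9 + (H - 3*H) = -9 - 2*H)
p(8 - 1*10)*(9 + 16)² = (-9 - 2*(8 - 1*10))*(9 + 16)² = (-9 - 2*(8 - 10))*25² = (-9 - 2*(-2))*625 = (-9 + 4)*625 = -5*625 = -3125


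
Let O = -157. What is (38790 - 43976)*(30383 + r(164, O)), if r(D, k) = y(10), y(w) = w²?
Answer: -158084838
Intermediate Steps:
r(D, k) = 100 (r(D, k) = 10² = 100)
(38790 - 43976)*(30383 + r(164, O)) = (38790 - 43976)*(30383 + 100) = -5186*30483 = -158084838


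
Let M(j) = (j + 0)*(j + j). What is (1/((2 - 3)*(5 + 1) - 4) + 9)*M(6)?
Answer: 3204/5 ≈ 640.80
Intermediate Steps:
M(j) = 2*j² (M(j) = j*(2*j) = 2*j²)
(1/((2 - 3)*(5 + 1) - 4) + 9)*M(6) = (1/((2 - 3)*(5 + 1) - 4) + 9)*(2*6²) = (1/(-1*6 - 4) + 9)*(2*36) = (1/(-6 - 4) + 9)*72 = (1/(-10) + 9)*72 = (-⅒ + 9)*72 = (89/10)*72 = 3204/5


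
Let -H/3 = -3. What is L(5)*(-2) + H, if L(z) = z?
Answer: -1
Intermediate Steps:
H = 9 (H = -3*(-3) = 9)
L(5)*(-2) + H = 5*(-2) + 9 = -10 + 9 = -1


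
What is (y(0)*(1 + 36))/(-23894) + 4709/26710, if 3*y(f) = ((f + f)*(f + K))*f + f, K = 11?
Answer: 4709/26710 ≈ 0.17630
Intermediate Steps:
y(f) = f/3 + 2*f**2*(11 + f)/3 (y(f) = (((f + f)*(f + 11))*f + f)/3 = (((2*f)*(11 + f))*f + f)/3 = ((2*f*(11 + f))*f + f)/3 = (2*f**2*(11 + f) + f)/3 = (f + 2*f**2*(11 + f))/3 = f/3 + 2*f**2*(11 + f)/3)
(y(0)*(1 + 36))/(-23894) + 4709/26710 = (((1/3)*0*(1 + 2*0**2 + 22*0))*(1 + 36))/(-23894) + 4709/26710 = (((1/3)*0*(1 + 2*0 + 0))*37)*(-1/23894) + 4709*(1/26710) = (((1/3)*0*(1 + 0 + 0))*37)*(-1/23894) + 4709/26710 = (((1/3)*0*1)*37)*(-1/23894) + 4709/26710 = (0*37)*(-1/23894) + 4709/26710 = 0*(-1/23894) + 4709/26710 = 0 + 4709/26710 = 4709/26710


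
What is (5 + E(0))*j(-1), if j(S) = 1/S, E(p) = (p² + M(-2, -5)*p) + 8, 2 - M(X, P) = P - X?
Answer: -13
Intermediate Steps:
M(X, P) = 2 + X - P (M(X, P) = 2 - (P - X) = 2 + (X - P) = 2 + X - P)
E(p) = 8 + p² + 5*p (E(p) = (p² + (2 - 2 - 1*(-5))*p) + 8 = (p² + (2 - 2 + 5)*p) + 8 = (p² + 5*p) + 8 = 8 + p² + 5*p)
(5 + E(0))*j(-1) = (5 + (8 + 0² + 5*0))/(-1) = (5 + (8 + 0 + 0))*(-1) = (5 + 8)*(-1) = 13*(-1) = -13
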